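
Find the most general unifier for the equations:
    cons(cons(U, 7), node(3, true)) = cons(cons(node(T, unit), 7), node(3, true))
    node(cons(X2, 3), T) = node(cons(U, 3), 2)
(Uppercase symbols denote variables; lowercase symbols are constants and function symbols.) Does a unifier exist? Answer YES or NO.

Decompose cons/2: cons(U, 7) = cons(node(T, unit), 7),  node(3, true) = node(3, true).
Decompose cons/2: U = node(T, unit),  7 = 7.
Bind U := node(T, unit); substituting into the one remaining equation that mentions U gives: node(cons(X2, 3), T) = node(cons(node(T, unit), 3), 2).
Delete trivial equation 7 = 7.
Delete trivial equation node(3, true) = node(3, true).
Decompose node/2: cons(X2, 3) = cons(node(T, unit), 3),  T = 2.
Decompose cons/2: X2 = node(T, unit),  3 = 3.
Bind X2 := node(T, unit); no other remaining equation mentions X2.
Delete trivial equation 3 = 3.
Bind T := 2. Substituting into the earlier bindings gives U := node(2, unit), X2 := node(2, unit).
No equations remain and no clash or occurs-check failure arose, so a unifier exists.

YES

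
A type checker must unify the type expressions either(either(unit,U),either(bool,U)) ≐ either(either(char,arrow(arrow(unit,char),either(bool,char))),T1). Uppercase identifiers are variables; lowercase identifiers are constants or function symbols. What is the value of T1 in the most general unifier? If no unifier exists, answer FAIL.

FAIL

Decompose either/2: either(unit,U) ≐ either(char,arrow(arrow(unit,char),either(bool,char))),  either(bool,U) ≐ T1.
Decompose either/2: unit ≐ char,  U ≐ arrow(arrow(unit,char),either(bool,char)).
Clash: constants unit and char differ; no unifier exists.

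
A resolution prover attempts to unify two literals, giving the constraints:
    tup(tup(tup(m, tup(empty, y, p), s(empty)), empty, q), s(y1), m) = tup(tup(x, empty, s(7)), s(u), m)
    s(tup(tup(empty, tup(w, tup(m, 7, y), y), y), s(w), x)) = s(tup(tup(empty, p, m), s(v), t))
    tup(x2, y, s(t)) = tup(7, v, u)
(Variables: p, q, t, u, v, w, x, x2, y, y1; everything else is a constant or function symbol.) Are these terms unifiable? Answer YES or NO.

YES

Decompose tup/3: tup(tup(m, tup(empty, y, p), s(empty)), empty, q) = tup(x, empty, s(7)),  s(y1) = s(u),  m = m.
Decompose tup/3: tup(m, tup(empty, y, p), s(empty)) = x,  empty = empty,  q = s(7).
Bind x := tup(m, tup(empty, y, p), s(empty)); substituting into the one remaining equation that mentions x gives: s(tup(tup(empty, tup(w, tup(m, 7, y), y), y), s(w), tup(m, tup(empty, y, p), s(empty)))) = s(tup(tup(empty, p, m), s(v), t)).
Delete trivial equation empty = empty.
Bind q := s(7); no other remaining equation mentions q.
Decompose s/1: y1 = u.
Bind y1 := u; no other remaining equation mentions y1.
Delete trivial equation m = m.
Decompose s/1: tup(tup(empty, tup(w, tup(m, 7, y), y), y), s(w), tup(m, tup(empty, y, p), s(empty))) = tup(tup(empty, p, m), s(v), t).
Decompose tup/3: tup(empty, tup(w, tup(m, 7, y), y), y) = tup(empty, p, m),  s(w) = s(v),  tup(m, tup(empty, y, p), s(empty)) = t.
Decompose tup/3: empty = empty,  tup(w, tup(m, 7, y), y) = p,  y = m.
Delete trivial equation empty = empty.
Bind p := tup(w, tup(m, 7, y), y); substituting into the one remaining equation that mentions p gives: tup(m, tup(empty, y, tup(w, tup(m, 7, y), y)), s(empty)) = t. Substituting into the earlier binding gives x := tup(m, tup(empty, y, tup(w, tup(m, 7, y), y)), s(empty)).
Bind y := m; substituting into the 2 remaining equations that mention y gives: tup(m, tup(empty, m, tup(w, tup(m, 7, m), m)), s(empty)) = t,  tup(x2, m, s(t)) = tup(7, v, u). Substituting into the earlier bindings gives x := tup(m, tup(empty, m, tup(w, tup(m, 7, m), m)), s(empty)), p := tup(w, tup(m, 7, m), m).
Decompose s/1: w = v.
Bind w := v; substituting into the one remaining equation that mentions w gives: tup(m, tup(empty, m, tup(v, tup(m, 7, m), m)), s(empty)) = t. Substituting into the earlier bindings gives x := tup(m, tup(empty, m, tup(v, tup(m, 7, m), m)), s(empty)), p := tup(v, tup(m, 7, m), m).
Bind t := tup(m, tup(empty, m, tup(v, tup(m, 7, m), m)), s(empty)); substituting into the remaining equation gives: tup(x2, m, s(tup(m, tup(empty, m, tup(v, tup(m, 7, m), m)), s(empty)))) = tup(7, v, u).
Decompose tup/3: x2 = 7,  m = v,  s(tup(m, tup(empty, m, tup(v, tup(m, 7, m), m)), s(empty))) = u.
Bind x2 := 7; no other remaining equation mentions x2.
Bind v := m; substituting into the remaining equation gives: s(tup(m, tup(empty, m, tup(m, tup(m, 7, m), m)), s(empty))) = u. Substituting into the earlier bindings gives x := tup(m, tup(empty, m, tup(m, tup(m, 7, m), m)), s(empty)), p := tup(m, tup(m, 7, m), m), w := m, t := tup(m, tup(empty, m, tup(m, tup(m, 7, m), m)), s(empty)).
Bind u := s(tup(m, tup(empty, m, tup(m, tup(m, 7, m), m)), s(empty))). Substituting into the earlier binding gives y1 := s(tup(m, tup(empty, m, tup(m, tup(m, 7, m), m)), s(empty))).
No equations remain and no clash or occurs-check failure arose, so a unifier exists.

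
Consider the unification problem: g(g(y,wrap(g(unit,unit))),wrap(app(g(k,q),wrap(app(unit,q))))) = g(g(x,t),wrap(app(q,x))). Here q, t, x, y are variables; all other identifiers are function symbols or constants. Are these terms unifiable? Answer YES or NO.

Decompose g/2: g(y,wrap(g(unit,unit))) = g(x,t),  wrap(app(g(k,q),wrap(app(unit,q)))) = wrap(app(q,x)).
Decompose g/2: y = x,  wrap(g(unit,unit)) = t.
Bind y := x; no other remaining equation mentions y.
Bind t := wrap(g(unit,unit)); no other remaining equation mentions t.
Decompose wrap/1: app(g(k,q),wrap(app(unit,q))) = app(q,x).
Decompose app/2: g(k,q) = q,  wrap(app(unit,q)) = x.
Occurs check fails: q occurs in g(k,q); the equation q = g(k,q) has no finite solution.

NO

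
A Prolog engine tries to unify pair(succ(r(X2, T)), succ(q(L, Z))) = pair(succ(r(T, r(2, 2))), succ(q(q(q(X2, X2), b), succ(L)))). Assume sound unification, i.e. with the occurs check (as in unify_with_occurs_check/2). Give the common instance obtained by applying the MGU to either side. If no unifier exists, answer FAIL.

Decompose pair/2: succ(r(X2, T)) = succ(r(T, r(2, 2))),  succ(q(L, Z)) = succ(q(q(q(X2, X2), b), succ(L))).
Decompose succ/1: r(X2, T) = r(T, r(2, 2)).
Decompose r/2: X2 = T,  T = r(2, 2).
Bind X2 := T; substituting into the one remaining equation that mentions X2 gives: succ(q(L, Z)) = succ(q(q(q(T, T), b), succ(L))).
Bind T := r(2, 2); substituting into the remaining equation gives: succ(q(L, Z)) = succ(q(q(q(r(2, 2), r(2, 2)), b), succ(L))). Substituting into the earlier binding gives X2 := r(2, 2).
Decompose succ/1: q(L, Z) = q(q(q(r(2, 2), r(2, 2)), b), succ(L)).
Decompose q/2: L = q(q(r(2, 2), r(2, 2)), b),  Z = succ(L).
Bind L := q(q(r(2, 2), r(2, 2)), b); substituting into the remaining equation gives: Z = succ(q(q(r(2, 2), r(2, 2)), b)).
Bind Z := succ(q(q(r(2, 2), r(2, 2)), b)).
Applying the MGU to either side gives pair(succ(r(r(2, 2), r(2, 2))), succ(q(q(q(r(2, 2), r(2, 2)), b), succ(q(q(r(2, 2), r(2, 2)), b))))).

pair(succ(r(r(2, 2), r(2, 2))), succ(q(q(q(r(2, 2), r(2, 2)), b), succ(q(q(r(2, 2), r(2, 2)), b)))))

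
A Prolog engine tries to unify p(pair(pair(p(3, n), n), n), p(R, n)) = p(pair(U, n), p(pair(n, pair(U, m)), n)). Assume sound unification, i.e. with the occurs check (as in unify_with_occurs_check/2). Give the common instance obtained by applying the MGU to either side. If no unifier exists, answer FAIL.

p(pair(pair(p(3, n), n), n), p(pair(n, pair(pair(p(3, n), n), m)), n))

Decompose p/2: pair(pair(p(3, n), n), n) = pair(U, n),  p(R, n) = p(pair(n, pair(U, m)), n).
Decompose pair/2: pair(p(3, n), n) = U,  n = n.
Bind U := pair(p(3, n), n); substituting into the one remaining equation that mentions U gives: p(R, n) = p(pair(n, pair(pair(p(3, n), n), m)), n).
Delete trivial equation n = n.
Decompose p/2: R = pair(n, pair(pair(p(3, n), n), m)),  n = n.
Bind R := pair(n, pair(pair(p(3, n), n), m)); no other remaining equation mentions R.
Delete trivial equation n = n.
Applying the MGU to either side gives p(pair(pair(p(3, n), n), n), p(pair(n, pair(pair(p(3, n), n), m)), n)).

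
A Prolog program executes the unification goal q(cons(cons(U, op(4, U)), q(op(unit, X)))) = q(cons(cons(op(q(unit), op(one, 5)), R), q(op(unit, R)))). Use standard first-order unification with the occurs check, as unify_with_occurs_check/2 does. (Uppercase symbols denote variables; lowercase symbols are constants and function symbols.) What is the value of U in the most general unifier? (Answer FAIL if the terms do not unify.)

op(q(unit), op(one, 5))

Decompose q/1: cons(cons(U, op(4, U)), q(op(unit, X))) = cons(cons(op(q(unit), op(one, 5)), R), q(op(unit, R))).
Decompose cons/2: cons(U, op(4, U)) = cons(op(q(unit), op(one, 5)), R),  q(op(unit, X)) = q(op(unit, R)).
Decompose cons/2: U = op(q(unit), op(one, 5)),  op(4, U) = R.
Bind U := op(q(unit), op(one, 5)); substituting into the one remaining equation that mentions U gives: op(4, op(q(unit), op(one, 5))) = R.
Bind R := op(4, op(q(unit), op(one, 5))); substituting into the remaining equation gives: q(op(unit, X)) = q(op(unit, op(4, op(q(unit), op(one, 5))))).
Decompose q/1: op(unit, X) = op(unit, op(4, op(q(unit), op(one, 5)))).
Decompose op/2: unit = unit,  X = op(4, op(q(unit), op(one, 5))).
Delete trivial equation unit = unit.
Bind X := op(4, op(q(unit), op(one, 5))).
MGU = { U ↦ op(q(unit), op(one, 5)), R ↦ op(4, op(q(unit), op(one, 5))), X ↦ op(4, op(q(unit), op(one, 5))) }, so U ↦ op(q(unit), op(one, 5)).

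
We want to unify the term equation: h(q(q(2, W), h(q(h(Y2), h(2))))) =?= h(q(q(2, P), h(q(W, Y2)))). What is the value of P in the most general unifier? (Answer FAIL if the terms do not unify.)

Decompose h/1: q(q(2, W), h(q(h(Y2), h(2)))) =?= q(q(2, P), h(q(W, Y2))).
Decompose q/2: q(2, W) =?= q(2, P),  h(q(h(Y2), h(2))) =?= h(q(W, Y2)).
Decompose q/2: 2 =?= 2,  W =?= P.
Delete trivial equation 2 =?= 2.
Bind W := P; substituting into the remaining equation gives: h(q(h(Y2), h(2))) =?= h(q(P, Y2)).
Decompose h/1: q(h(Y2), h(2)) =?= q(P, Y2).
Decompose q/2: h(Y2) =?= P,  h(2) =?= Y2.
Bind P := h(Y2); no other remaining equation mentions P. Substituting into the earlier binding gives W := h(Y2).
Bind Y2 := h(2). Substituting into the earlier bindings gives W := h(h(2)), P := h(h(2)).
MGU = { W := h(h(2)), P := h(h(2)), Y2 := h(2) }, so P := h(h(2)).

h(h(2))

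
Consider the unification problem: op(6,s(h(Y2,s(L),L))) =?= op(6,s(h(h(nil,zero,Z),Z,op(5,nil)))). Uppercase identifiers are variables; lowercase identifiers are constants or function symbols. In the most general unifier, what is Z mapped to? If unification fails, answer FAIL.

s(op(5,nil))

Decompose op/2: 6 =?= 6,  s(h(Y2,s(L),L)) =?= s(h(h(nil,zero,Z),Z,op(5,nil))).
Delete trivial equation 6 =?= 6.
Decompose s/1: h(Y2,s(L),L) =?= h(h(nil,zero,Z),Z,op(5,nil)).
Decompose h/3: Y2 =?= h(nil,zero,Z),  s(L) =?= Z,  L =?= op(5,nil).
Bind Y2 := h(nil,zero,Z); no other remaining equation mentions Y2.
Bind Z := s(L); no other remaining equation mentions Z. Substituting into the earlier binding gives Y2 := h(nil,zero,s(L)).
Bind L := op(5,nil). Substituting into the earlier bindings gives Y2 := h(nil,zero,s(op(5,nil))), Z := s(op(5,nil)).
MGU = { Y2 ↦ h(nil,zero,s(op(5,nil))), Z ↦ s(op(5,nil)), L ↦ op(5,nil) }, so Z ↦ s(op(5,nil)).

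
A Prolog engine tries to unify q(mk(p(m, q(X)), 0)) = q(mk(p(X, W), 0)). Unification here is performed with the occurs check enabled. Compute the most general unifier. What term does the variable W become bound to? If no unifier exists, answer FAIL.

q(m)

Decompose q/1: mk(p(m, q(X)), 0) = mk(p(X, W), 0).
Decompose mk/2: p(m, q(X)) = p(X, W),  0 = 0.
Decompose p/2: m = X,  q(X) = W.
Bind X := m; substituting into the one remaining equation that mentions X gives: q(m) = W.
Bind W := q(m); no other remaining equation mentions W.
Delete trivial equation 0 = 0.
MGU = { X -> m, W -> q(m) }, so W -> q(m).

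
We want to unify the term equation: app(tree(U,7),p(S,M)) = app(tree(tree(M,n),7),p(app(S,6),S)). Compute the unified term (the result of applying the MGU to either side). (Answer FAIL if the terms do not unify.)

FAIL

Decompose app/2: tree(U,7) = tree(tree(M,n),7),  p(S,M) = p(app(S,6),S).
Decompose tree/2: U = tree(M,n),  7 = 7.
Bind U := tree(M,n); no other remaining equation mentions U.
Delete trivial equation 7 = 7.
Decompose p/2: S = app(S,6),  M = S.
Occurs check fails: S occurs in app(S,6); the equation S = app(S,6) has no finite solution.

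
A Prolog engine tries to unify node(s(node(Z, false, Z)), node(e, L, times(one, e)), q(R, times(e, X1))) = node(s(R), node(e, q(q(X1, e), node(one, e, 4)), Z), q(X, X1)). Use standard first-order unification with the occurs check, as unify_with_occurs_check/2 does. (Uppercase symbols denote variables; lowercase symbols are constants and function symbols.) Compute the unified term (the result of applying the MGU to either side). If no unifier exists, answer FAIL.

FAIL

Decompose node/3: s(node(Z, false, Z)) = s(R),  node(e, L, times(one, e)) = node(e, q(q(X1, e), node(one, e, 4)), Z),  q(R, times(e, X1)) = q(X, X1).
Decompose s/1: node(Z, false, Z) = R.
Bind R := node(Z, false, Z); substituting into the one remaining equation that mentions R gives: q(node(Z, false, Z), times(e, X1)) = q(X, X1).
Decompose node/3: e = e,  L = q(q(X1, e), node(one, e, 4)),  times(one, e) = Z.
Delete trivial equation e = e.
Bind L := q(q(X1, e), node(one, e, 4)); no other remaining equation mentions L.
Bind Z := times(one, e); substituting into the remaining equation gives: q(node(times(one, e), false, times(one, e)), times(e, X1)) = q(X, X1). Substituting into the earlier binding gives R := node(times(one, e), false, times(one, e)).
Decompose q/2: node(times(one, e), false, times(one, e)) = X,  times(e, X1) = X1.
Bind X := node(times(one, e), false, times(one, e)); no other remaining equation mentions X.
Occurs check fails: X1 occurs in times(e, X1); the equation X1 = times(e, X1) has no finite solution.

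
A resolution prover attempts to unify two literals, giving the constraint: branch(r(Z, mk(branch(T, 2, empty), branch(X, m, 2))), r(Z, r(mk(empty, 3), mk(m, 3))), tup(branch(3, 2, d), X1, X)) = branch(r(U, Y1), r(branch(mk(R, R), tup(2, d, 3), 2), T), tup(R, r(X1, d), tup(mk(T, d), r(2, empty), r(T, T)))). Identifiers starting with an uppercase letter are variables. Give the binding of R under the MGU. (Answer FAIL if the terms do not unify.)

Decompose branch/3: r(Z, mk(branch(T, 2, empty), branch(X, m, 2))) = r(U, Y1),  r(Z, r(mk(empty, 3), mk(m, 3))) = r(branch(mk(R, R), tup(2, d, 3), 2), T),  tup(branch(3, 2, d), X1, X) = tup(R, r(X1, d), tup(mk(T, d), r(2, empty), r(T, T))).
Decompose r/2: Z = U,  mk(branch(T, 2, empty), branch(X, m, 2)) = Y1.
Bind Z := U; substituting into the one remaining equation that mentions Z gives: r(U, r(mk(empty, 3), mk(m, 3))) = r(branch(mk(R, R), tup(2, d, 3), 2), T).
Bind Y1 := mk(branch(T, 2, empty), branch(X, m, 2)); no other remaining equation mentions Y1.
Decompose r/2: U = branch(mk(R, R), tup(2, d, 3), 2),  r(mk(empty, 3), mk(m, 3)) = T.
Bind U := branch(mk(R, R), tup(2, d, 3), 2); no other remaining equation mentions U. Substituting into the earlier binding gives Z := branch(mk(R, R), tup(2, d, 3), 2).
Bind T := r(mk(empty, 3), mk(m, 3)); substituting into the remaining equation gives: tup(branch(3, 2, d), X1, X) = tup(R, r(X1, d), tup(mk(r(mk(empty, 3), mk(m, 3)), d), r(2, empty), r(r(mk(empty, 3), mk(m, 3)), r(mk(empty, 3), mk(m, 3))))). Substituting into the earlier binding gives Y1 := mk(branch(r(mk(empty, 3), mk(m, 3)), 2, empty), branch(X, m, 2)).
Decompose tup/3: branch(3, 2, d) = R,  X1 = r(X1, d),  X = tup(mk(r(mk(empty, 3), mk(m, 3)), d), r(2, empty), r(r(mk(empty, 3), mk(m, 3)), r(mk(empty, 3), mk(m, 3)))).
Bind R := branch(3, 2, d); no other remaining equation mentions R. Substituting into the earlier bindings gives Z := branch(mk(branch(3, 2, d), branch(3, 2, d)), tup(2, d, 3), 2), U := branch(mk(branch(3, 2, d), branch(3, 2, d)), tup(2, d, 3), 2).
Occurs check fails: X1 occurs in r(X1, d); the equation X1 = r(X1, d) has no finite solution.

FAIL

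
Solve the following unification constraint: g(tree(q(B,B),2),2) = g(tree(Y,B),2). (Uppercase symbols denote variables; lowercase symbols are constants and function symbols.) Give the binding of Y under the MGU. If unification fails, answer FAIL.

Decompose g/2: tree(q(B,B),2) = tree(Y,B),  2 = 2.
Decompose tree/2: q(B,B) = Y,  2 = B.
Bind Y := q(B,B); no other remaining equation mentions Y.
Bind B := 2; no other remaining equation mentions B. Substituting into the earlier binding gives Y := q(2,2).
Delete trivial equation 2 = 2.
MGU = { Y := q(2,2), B := 2 }, so Y := q(2,2).

q(2,2)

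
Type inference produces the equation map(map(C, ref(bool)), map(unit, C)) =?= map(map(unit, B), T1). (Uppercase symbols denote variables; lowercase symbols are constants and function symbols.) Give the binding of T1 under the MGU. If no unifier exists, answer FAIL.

map(unit, unit)

Decompose map/2: map(C, ref(bool)) =?= map(unit, B),  map(unit, C) =?= T1.
Decompose map/2: C =?= unit,  ref(bool) =?= B.
Bind C := unit; substituting into the one remaining equation that mentions C gives: map(unit, unit) =?= T1.
Bind B := ref(bool); no other remaining equation mentions B.
Bind T1 := map(unit, unit).
MGU = { C ↦ unit, B ↦ ref(bool), T1 ↦ map(unit, unit) }, so T1 ↦ map(unit, unit).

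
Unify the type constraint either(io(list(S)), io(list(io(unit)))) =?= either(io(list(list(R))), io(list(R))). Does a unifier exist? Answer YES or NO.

Decompose either/2: io(list(S)) =?= io(list(list(R))),  io(list(io(unit))) =?= io(list(R)).
Decompose io/1: list(S) =?= list(list(R)).
Decompose list/1: S =?= list(R).
Bind S := list(R); no other remaining equation mentions S.
Decompose io/1: list(io(unit)) =?= list(R).
Decompose list/1: io(unit) =?= R.
Bind R := io(unit). Substituting into the earlier binding gives S := list(io(unit)).
No equations remain and no clash or occurs-check failure arose, so a unifier exists.

YES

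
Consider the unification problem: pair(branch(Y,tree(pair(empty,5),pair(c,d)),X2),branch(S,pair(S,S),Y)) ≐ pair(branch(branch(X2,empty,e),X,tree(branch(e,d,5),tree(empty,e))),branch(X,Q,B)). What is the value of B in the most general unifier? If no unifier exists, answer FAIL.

Decompose pair/2: branch(Y,tree(pair(empty,5),pair(c,d)),X2) ≐ branch(branch(X2,empty,e),X,tree(branch(e,d,5),tree(empty,e))),  branch(S,pair(S,S),Y) ≐ branch(X,Q,B).
Decompose branch/3: Y ≐ branch(X2,empty,e),  tree(pair(empty,5),pair(c,d)) ≐ X,  X2 ≐ tree(branch(e,d,5),tree(empty,e)).
Bind Y := branch(X2,empty,e); substituting into the one remaining equation that mentions Y gives: branch(S,pair(S,S),branch(X2,empty,e)) ≐ branch(X,Q,B).
Bind X := tree(pair(empty,5),pair(c,d)); substituting into the one remaining equation that mentions X gives: branch(S,pair(S,S),branch(X2,empty,e)) ≐ branch(tree(pair(empty,5),pair(c,d)),Q,B).
Bind X2 := tree(branch(e,d,5),tree(empty,e)); substituting into the remaining equation gives: branch(S,pair(S,S),branch(tree(branch(e,d,5),tree(empty,e)),empty,e)) ≐ branch(tree(pair(empty,5),pair(c,d)),Q,B). Substituting into the earlier binding gives Y := branch(tree(branch(e,d,5),tree(empty,e)),empty,e).
Decompose branch/3: S ≐ tree(pair(empty,5),pair(c,d)),  pair(S,S) ≐ Q,  branch(tree(branch(e,d,5),tree(empty,e)),empty,e) ≐ B.
Bind S := tree(pair(empty,5),pair(c,d)); substituting into the one remaining equation that mentions S gives: pair(tree(pair(empty,5),pair(c,d)),tree(pair(empty,5),pair(c,d))) ≐ Q.
Bind Q := pair(tree(pair(empty,5),pair(c,d)),tree(pair(empty,5),pair(c,d))); no other remaining equation mentions Q.
Bind B := branch(tree(branch(e,d,5),tree(empty,e)),empty,e).
MGU = { Y -> branch(tree(branch(e,d,5),tree(empty,e)),empty,e), X -> tree(pair(empty,5),pair(c,d)), X2 -> tree(branch(e,d,5),tree(empty,e)), S -> tree(pair(empty,5),pair(c,d)), Q -> pair(tree(pair(empty,5),pair(c,d)),tree(pair(empty,5),pair(c,d))), B -> branch(tree(branch(e,d,5),tree(empty,e)),empty,e) }, so B -> branch(tree(branch(e,d,5),tree(empty,e)),empty,e).

branch(tree(branch(e,d,5),tree(empty,e)),empty,e)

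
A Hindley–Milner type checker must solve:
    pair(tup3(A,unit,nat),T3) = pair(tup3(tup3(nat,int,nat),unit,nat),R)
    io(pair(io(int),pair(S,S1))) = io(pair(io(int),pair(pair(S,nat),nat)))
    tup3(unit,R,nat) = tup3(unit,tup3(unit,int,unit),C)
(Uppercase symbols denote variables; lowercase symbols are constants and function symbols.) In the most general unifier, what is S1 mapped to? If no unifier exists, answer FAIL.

FAIL

Decompose pair/2: tup3(A,unit,nat) = tup3(tup3(nat,int,nat),unit,nat),  T3 = R.
Decompose tup3/3: A = tup3(nat,int,nat),  unit = unit,  nat = nat.
Bind A := tup3(nat,int,nat); no other remaining equation mentions A.
Delete trivial equation unit = unit.
Delete trivial equation nat = nat.
Bind T3 := R; no other remaining equation mentions T3.
Decompose io/1: pair(io(int),pair(S,S1)) = pair(io(int),pair(pair(S,nat),nat)).
Decompose pair/2: io(int) = io(int),  pair(S,S1) = pair(pair(S,nat),nat).
Delete trivial equation io(int) = io(int).
Decompose pair/2: S = pair(S,nat),  S1 = nat.
Occurs check fails: S occurs in pair(S,nat); the equation S = pair(S,nat) has no finite solution.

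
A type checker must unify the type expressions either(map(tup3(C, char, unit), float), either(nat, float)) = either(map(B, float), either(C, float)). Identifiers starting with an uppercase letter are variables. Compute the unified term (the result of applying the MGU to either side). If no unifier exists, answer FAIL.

Decompose either/2: map(tup3(C, char, unit), float) = map(B, float),  either(nat, float) = either(C, float).
Decompose map/2: tup3(C, char, unit) = B,  float = float.
Bind B := tup3(C, char, unit); no other remaining equation mentions B.
Delete trivial equation float = float.
Decompose either/2: nat = C,  float = float.
Bind C := nat; no other remaining equation mentions C. Substituting into the earlier binding gives B := tup3(nat, char, unit).
Delete trivial equation float = float.
Applying the MGU to either side gives either(map(tup3(nat, char, unit), float), either(nat, float)).

either(map(tup3(nat, char, unit), float), either(nat, float))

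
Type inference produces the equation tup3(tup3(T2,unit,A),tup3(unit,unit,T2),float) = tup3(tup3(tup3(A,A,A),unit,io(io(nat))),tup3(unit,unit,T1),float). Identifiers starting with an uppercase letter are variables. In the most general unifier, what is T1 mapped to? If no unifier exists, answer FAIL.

Decompose tup3/3: tup3(T2,unit,A) = tup3(tup3(A,A,A),unit,io(io(nat))),  tup3(unit,unit,T2) = tup3(unit,unit,T1),  float = float.
Decompose tup3/3: T2 = tup3(A,A,A),  unit = unit,  A = io(io(nat)).
Bind T2 := tup3(A,A,A); substituting into the one remaining equation that mentions T2 gives: tup3(unit,unit,tup3(A,A,A)) = tup3(unit,unit,T1).
Delete trivial equation unit = unit.
Bind A := io(io(nat)); substituting into the one remaining equation that mentions A gives: tup3(unit,unit,tup3(io(io(nat)),io(io(nat)),io(io(nat)))) = tup3(unit,unit,T1). Substituting into the earlier binding gives T2 := tup3(io(io(nat)),io(io(nat)),io(io(nat))).
Decompose tup3/3: unit = unit,  unit = unit,  tup3(io(io(nat)),io(io(nat)),io(io(nat))) = T1.
Delete trivial equation unit = unit.
Delete trivial equation unit = unit.
Bind T1 := tup3(io(io(nat)),io(io(nat)),io(io(nat))); no other remaining equation mentions T1.
Delete trivial equation float = float.
MGU = { T2 -> tup3(io(io(nat)),io(io(nat)),io(io(nat))), A -> io(io(nat)), T1 -> tup3(io(io(nat)),io(io(nat)),io(io(nat))) }, so T1 -> tup3(io(io(nat)),io(io(nat)),io(io(nat))).

tup3(io(io(nat)),io(io(nat)),io(io(nat)))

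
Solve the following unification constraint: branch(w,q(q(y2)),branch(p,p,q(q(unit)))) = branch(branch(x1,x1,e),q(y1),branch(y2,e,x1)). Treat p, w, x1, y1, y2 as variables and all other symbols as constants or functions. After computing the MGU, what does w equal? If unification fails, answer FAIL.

branch(q(q(unit)),q(q(unit)),e)

Decompose branch/3: w = branch(x1,x1,e),  q(q(y2)) = q(y1),  branch(p,p,q(q(unit))) = branch(y2,e,x1).
Bind w := branch(x1,x1,e); no other remaining equation mentions w.
Decompose q/1: q(y2) = y1.
Bind y1 := q(y2); no other remaining equation mentions y1.
Decompose branch/3: p = y2,  p = e,  q(q(unit)) = x1.
Bind p := y2; substituting into the one remaining equation that mentions p gives: y2 = e.
Bind y2 := e; no other remaining equation mentions y2. Substituting into the earlier bindings gives y1 := q(e), p := e.
Bind x1 := q(q(unit)). Substituting into the earlier binding gives w := branch(q(q(unit)),q(q(unit)),e).
MGU = { w ↦ branch(q(q(unit)),q(q(unit)),e), y1 ↦ q(e), p ↦ e, y2 ↦ e, x1 ↦ q(q(unit)) }, so w ↦ branch(q(q(unit)),q(q(unit)),e).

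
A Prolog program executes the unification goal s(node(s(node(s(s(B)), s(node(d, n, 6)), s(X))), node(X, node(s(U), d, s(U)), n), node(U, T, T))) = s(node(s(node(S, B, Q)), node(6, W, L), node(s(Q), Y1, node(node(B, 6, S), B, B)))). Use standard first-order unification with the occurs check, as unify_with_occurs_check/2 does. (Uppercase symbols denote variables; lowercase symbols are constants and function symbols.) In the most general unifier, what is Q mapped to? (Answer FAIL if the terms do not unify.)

s(6)

Decompose s/1: node(s(node(s(s(B)), s(node(d, n, 6)), s(X))), node(X, node(s(U), d, s(U)), n), node(U, T, T)) = node(s(node(S, B, Q)), node(6, W, L), node(s(Q), Y1, node(node(B, 6, S), B, B))).
Decompose node/3: s(node(s(s(B)), s(node(d, n, 6)), s(X))) = s(node(S, B, Q)),  node(X, node(s(U), d, s(U)), n) = node(6, W, L),  node(U, T, T) = node(s(Q), Y1, node(node(B, 6, S), B, B)).
Decompose s/1: node(s(s(B)), s(node(d, n, 6)), s(X)) = node(S, B, Q).
Decompose node/3: s(s(B)) = S,  s(node(d, n, 6)) = B,  s(X) = Q.
Bind S := s(s(B)); substituting into the one remaining equation that mentions S gives: node(U, T, T) = node(s(Q), Y1, node(node(B, 6, s(s(B))), B, B)).
Bind B := s(node(d, n, 6)); substituting into the one remaining equation that mentions B gives: node(U, T, T) = node(s(Q), Y1, node(node(s(node(d, n, 6)), 6, s(s(s(node(d, n, 6))))), s(node(d, n, 6)), s(node(d, n, 6)))). Substituting into the earlier binding gives S := s(s(s(node(d, n, 6)))).
Bind Q := s(X); substituting into the one remaining equation that mentions Q gives: node(U, T, T) = node(s(s(X)), Y1, node(node(s(node(d, n, 6)), 6, s(s(s(node(d, n, 6))))), s(node(d, n, 6)), s(node(d, n, 6)))).
Decompose node/3: X = 6,  node(s(U), d, s(U)) = W,  n = L.
Bind X := 6; substituting into the one remaining equation that mentions X gives: node(U, T, T) = node(s(s(6)), Y1, node(node(s(node(d, n, 6)), 6, s(s(s(node(d, n, 6))))), s(node(d, n, 6)), s(node(d, n, 6)))). Substituting into the earlier binding gives Q := s(6).
Bind W := node(s(U), d, s(U)); no other remaining equation mentions W.
Bind L := n; no other remaining equation mentions L.
Decompose node/3: U = s(s(6)),  T = Y1,  T = node(node(s(node(d, n, 6)), 6, s(s(s(node(d, n, 6))))), s(node(d, n, 6)), s(node(d, n, 6))).
Bind U := s(s(6)); no other remaining equation mentions U. Substituting into the earlier binding gives W := node(s(s(s(6))), d, s(s(s(6)))).
Bind T := Y1; substituting into the remaining equation gives: Y1 = node(node(s(node(d, n, 6)), 6, s(s(s(node(d, n, 6))))), s(node(d, n, 6)), s(node(d, n, 6))).
Bind Y1 := node(node(s(node(d, n, 6)), 6, s(s(s(node(d, n, 6))))), s(node(d, n, 6)), s(node(d, n, 6))). Substituting into the earlier binding gives T := node(node(s(node(d, n, 6)), 6, s(s(s(node(d, n, 6))))), s(node(d, n, 6)), s(node(d, n, 6))).
MGU = { S -> s(s(s(node(d, n, 6)))), B -> s(node(d, n, 6)), Q -> s(6), X -> 6, W -> node(s(s(s(6))), d, s(s(s(6)))), L -> n, U -> s(s(6)), T -> node(node(s(node(d, n, 6)), 6, s(s(s(node(d, n, 6))))), s(node(d, n, 6)), s(node(d, n, 6))), Y1 -> node(node(s(node(d, n, 6)), 6, s(s(s(node(d, n, 6))))), s(node(d, n, 6)), s(node(d, n, 6))) }, so Q -> s(6).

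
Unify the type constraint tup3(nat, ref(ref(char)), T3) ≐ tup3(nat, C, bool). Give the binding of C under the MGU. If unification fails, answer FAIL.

Decompose tup3/3: nat ≐ nat,  ref(ref(char)) ≐ C,  T3 ≐ bool.
Delete trivial equation nat ≐ nat.
Bind C := ref(ref(char)); no other remaining equation mentions C.
Bind T3 := bool.
MGU = { C ↦ ref(ref(char)), T3 ↦ bool }, so C ↦ ref(ref(char)).

ref(ref(char))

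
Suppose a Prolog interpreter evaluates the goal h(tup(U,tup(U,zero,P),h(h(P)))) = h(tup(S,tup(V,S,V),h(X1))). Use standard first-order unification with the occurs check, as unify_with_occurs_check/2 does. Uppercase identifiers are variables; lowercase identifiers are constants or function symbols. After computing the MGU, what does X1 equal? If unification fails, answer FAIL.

h(zero)

Decompose h/1: tup(U,tup(U,zero,P),h(h(P))) = tup(S,tup(V,S,V),h(X1)).
Decompose tup/3: U = S,  tup(U,zero,P) = tup(V,S,V),  h(h(P)) = h(X1).
Bind U := S; substituting into the one remaining equation that mentions U gives: tup(S,zero,P) = tup(V,S,V).
Decompose tup/3: S = V,  zero = S,  P = V.
Bind S := V; substituting into the one remaining equation that mentions S gives: zero = V. Substituting into the earlier binding gives U := V.
Bind V := zero; substituting into the one remaining equation that mentions V gives: P = zero. Substituting into the earlier bindings gives U := zero, S := zero.
Bind P := zero; substituting into the remaining equation gives: h(h(zero)) = h(X1).
Decompose h/1: h(zero) = X1.
Bind X1 := h(zero).
MGU = { U -> zero, S -> zero, V -> zero, P -> zero, X1 -> h(zero) }, so X1 -> h(zero).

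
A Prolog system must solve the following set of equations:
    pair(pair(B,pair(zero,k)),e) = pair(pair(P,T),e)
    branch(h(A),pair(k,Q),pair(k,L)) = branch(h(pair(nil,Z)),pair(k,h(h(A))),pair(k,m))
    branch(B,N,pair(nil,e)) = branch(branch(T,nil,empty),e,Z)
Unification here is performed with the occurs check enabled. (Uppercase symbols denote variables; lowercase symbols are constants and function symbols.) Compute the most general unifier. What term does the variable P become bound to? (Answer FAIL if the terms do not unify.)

Decompose pair/2: pair(B,pair(zero,k)) = pair(P,T),  e = e.
Decompose pair/2: B = P,  pair(zero,k) = T.
Bind B := P; substituting into the one remaining equation that mentions B gives: branch(P,N,pair(nil,e)) = branch(branch(T,nil,empty),e,Z).
Bind T := pair(zero,k); substituting into the one remaining equation that mentions T gives: branch(P,N,pair(nil,e)) = branch(branch(pair(zero,k),nil,empty),e,Z).
Delete trivial equation e = e.
Decompose branch/3: h(A) = h(pair(nil,Z)),  pair(k,Q) = pair(k,h(h(A))),  pair(k,L) = pair(k,m).
Decompose h/1: A = pair(nil,Z).
Bind A := pair(nil,Z); substituting into the one remaining equation that mentions A gives: pair(k,Q) = pair(k,h(h(pair(nil,Z)))).
Decompose pair/2: k = k,  Q = h(h(pair(nil,Z))).
Delete trivial equation k = k.
Bind Q := h(h(pair(nil,Z))); no other remaining equation mentions Q.
Decompose pair/2: k = k,  L = m.
Delete trivial equation k = k.
Bind L := m; no other remaining equation mentions L.
Decompose branch/3: P = branch(pair(zero,k),nil,empty),  N = e,  pair(nil,e) = Z.
Bind P := branch(pair(zero,k),nil,empty); no other remaining equation mentions P. Substituting into the earlier binding gives B := branch(pair(zero,k),nil,empty).
Bind N := e; no other remaining equation mentions N.
Bind Z := pair(nil,e). Substituting into the earlier bindings gives A := pair(nil,pair(nil,e)), Q := h(h(pair(nil,pair(nil,e)))).
MGU = { B -> branch(pair(zero,k),nil,empty), T -> pair(zero,k), A -> pair(nil,pair(nil,e)), Q -> h(h(pair(nil,pair(nil,e)))), L -> m, P -> branch(pair(zero,k),nil,empty), N -> e, Z -> pair(nil,e) }, so P -> branch(pair(zero,k),nil,empty).

branch(pair(zero,k),nil,empty)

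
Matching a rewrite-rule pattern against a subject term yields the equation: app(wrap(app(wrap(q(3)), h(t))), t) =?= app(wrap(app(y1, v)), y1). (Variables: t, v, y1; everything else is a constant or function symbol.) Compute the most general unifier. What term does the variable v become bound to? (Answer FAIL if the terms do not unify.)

Decompose app/2: wrap(app(wrap(q(3)), h(t))) =?= wrap(app(y1, v)),  t =?= y1.
Decompose wrap/1: app(wrap(q(3)), h(t)) =?= app(y1, v).
Decompose app/2: wrap(q(3)) =?= y1,  h(t) =?= v.
Bind y1 := wrap(q(3)); substituting into the one remaining equation that mentions y1 gives: t =?= wrap(q(3)).
Bind v := h(t); no other remaining equation mentions v.
Bind t := wrap(q(3)). Substituting into the earlier binding gives v := h(wrap(q(3))).
MGU = { y1 -> wrap(q(3)), v -> h(wrap(q(3))), t -> wrap(q(3)) }, so v -> h(wrap(q(3))).

h(wrap(q(3)))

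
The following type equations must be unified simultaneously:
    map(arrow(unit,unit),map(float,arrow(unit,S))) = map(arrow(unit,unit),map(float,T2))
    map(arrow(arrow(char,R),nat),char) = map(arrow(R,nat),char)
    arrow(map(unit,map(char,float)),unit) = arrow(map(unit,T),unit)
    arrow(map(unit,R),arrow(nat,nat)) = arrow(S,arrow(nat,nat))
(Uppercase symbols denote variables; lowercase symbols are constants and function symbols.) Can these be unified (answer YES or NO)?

Decompose map/2: arrow(unit,unit) = arrow(unit,unit),  map(float,arrow(unit,S)) = map(float,T2).
Delete trivial equation arrow(unit,unit) = arrow(unit,unit).
Decompose map/2: float = float,  arrow(unit,S) = T2.
Delete trivial equation float = float.
Bind T2 := arrow(unit,S); no other remaining equation mentions T2.
Decompose map/2: arrow(arrow(char,R),nat) = arrow(R,nat),  char = char.
Decompose arrow/2: arrow(char,R) = R,  nat = nat.
Occurs check fails: R occurs in arrow(char,R); the equation R = arrow(char,R) has no finite solution.

NO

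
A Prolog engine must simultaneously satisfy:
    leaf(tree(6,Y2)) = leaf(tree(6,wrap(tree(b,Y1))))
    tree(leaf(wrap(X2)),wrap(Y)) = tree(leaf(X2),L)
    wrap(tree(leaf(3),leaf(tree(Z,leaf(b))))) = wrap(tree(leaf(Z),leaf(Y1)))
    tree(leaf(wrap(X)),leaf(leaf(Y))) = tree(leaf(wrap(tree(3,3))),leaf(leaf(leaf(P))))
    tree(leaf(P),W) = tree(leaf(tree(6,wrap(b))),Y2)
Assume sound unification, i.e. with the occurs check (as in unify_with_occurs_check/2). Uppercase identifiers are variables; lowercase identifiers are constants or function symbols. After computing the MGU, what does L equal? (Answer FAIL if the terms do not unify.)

FAIL

Decompose leaf/1: tree(6,Y2) = tree(6,wrap(tree(b,Y1))).
Decompose tree/2: 6 = 6,  Y2 = wrap(tree(b,Y1)).
Delete trivial equation 6 = 6.
Bind Y2 := wrap(tree(b,Y1)); substituting into the one remaining equation that mentions Y2 gives: tree(leaf(P),W) = tree(leaf(tree(6,wrap(b))),wrap(tree(b,Y1))).
Decompose tree/2: leaf(wrap(X2)) = leaf(X2),  wrap(Y) = L.
Decompose leaf/1: wrap(X2) = X2.
Occurs check fails: X2 occurs in wrap(X2); the equation X2 = wrap(X2) has no finite solution.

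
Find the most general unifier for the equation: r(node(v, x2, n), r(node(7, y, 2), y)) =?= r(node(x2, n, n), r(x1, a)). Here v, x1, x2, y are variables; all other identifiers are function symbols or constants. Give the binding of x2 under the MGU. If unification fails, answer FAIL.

Decompose r/2: node(v, x2, n) =?= node(x2, n, n),  r(node(7, y, 2), y) =?= r(x1, a).
Decompose node/3: v =?= x2,  x2 =?= n,  n =?= n.
Bind v := x2; no other remaining equation mentions v.
Bind x2 := n; no other remaining equation mentions x2. Substituting into the earlier binding gives v := n.
Delete trivial equation n =?= n.
Decompose r/2: node(7, y, 2) =?= x1,  y =?= a.
Bind x1 := node(7, y, 2); no other remaining equation mentions x1.
Bind y := a. Substituting into the earlier binding gives x1 := node(7, a, 2).
MGU = { v ↦ n, x2 ↦ n, x1 ↦ node(7, a, 2), y ↦ a }, so x2 ↦ n.

n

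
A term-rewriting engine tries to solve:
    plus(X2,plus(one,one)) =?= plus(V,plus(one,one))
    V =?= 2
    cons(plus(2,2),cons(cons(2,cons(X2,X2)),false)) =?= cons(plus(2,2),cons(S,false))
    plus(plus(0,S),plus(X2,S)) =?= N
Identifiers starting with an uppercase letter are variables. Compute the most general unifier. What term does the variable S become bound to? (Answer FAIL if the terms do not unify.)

Decompose plus/2: X2 =?= V,  plus(one,one) =?= plus(one,one).
Bind X2 := V; substituting into the 2 remaining equations that mention X2 gives: cons(plus(2,2),cons(cons(2,cons(V,V)),false)) =?= cons(plus(2,2),cons(S,false)),  plus(plus(0,S),plus(V,S)) =?= N.
Delete trivial equation plus(one,one) =?= plus(one,one).
Bind V := 2; substituting into the remaining equations gives: cons(plus(2,2),cons(cons(2,cons(2,2)),false)) =?= cons(plus(2,2),cons(S,false)),  plus(plus(0,S),plus(2,S)) =?= N. Substituting into the earlier binding gives X2 := 2.
Decompose cons/2: plus(2,2) =?= plus(2,2),  cons(cons(2,cons(2,2)),false) =?= cons(S,false).
Delete trivial equation plus(2,2) =?= plus(2,2).
Decompose cons/2: cons(2,cons(2,2)) =?= S,  false =?= false.
Bind S := cons(2,cons(2,2)); substituting into the one remaining equation that mentions S gives: plus(plus(0,cons(2,cons(2,2))),plus(2,cons(2,cons(2,2)))) =?= N.
Delete trivial equation false =?= false.
Bind N := plus(plus(0,cons(2,cons(2,2))),plus(2,cons(2,cons(2,2)))).
MGU = { X2 := 2, V := 2, S := cons(2,cons(2,2)), N := plus(plus(0,cons(2,cons(2,2))),plus(2,cons(2,cons(2,2)))) }, so S := cons(2,cons(2,2)).

cons(2,cons(2,2))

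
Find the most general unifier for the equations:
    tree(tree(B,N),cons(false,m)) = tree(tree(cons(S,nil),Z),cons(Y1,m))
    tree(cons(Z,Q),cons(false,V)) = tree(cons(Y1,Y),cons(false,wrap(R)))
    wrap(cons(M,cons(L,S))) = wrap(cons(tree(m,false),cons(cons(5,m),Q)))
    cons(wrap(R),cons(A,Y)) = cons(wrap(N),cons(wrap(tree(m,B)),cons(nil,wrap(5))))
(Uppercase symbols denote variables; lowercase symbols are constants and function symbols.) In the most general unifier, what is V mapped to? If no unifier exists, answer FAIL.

Decompose tree/2: tree(B,N) = tree(cons(S,nil),Z),  cons(false,m) = cons(Y1,m).
Decompose tree/2: B = cons(S,nil),  N = Z.
Bind B := cons(S,nil); substituting into the one remaining equation that mentions B gives: cons(wrap(R),cons(A,Y)) = cons(wrap(N),cons(wrap(tree(m,cons(S,nil))),cons(nil,wrap(5)))).
Bind N := Z; substituting into the one remaining equation that mentions N gives: cons(wrap(R),cons(A,Y)) = cons(wrap(Z),cons(wrap(tree(m,cons(S,nil))),cons(nil,wrap(5)))).
Decompose cons/2: false = Y1,  m = m.
Bind Y1 := false; substituting into the one remaining equation that mentions Y1 gives: tree(cons(Z,Q),cons(false,V)) = tree(cons(false,Y),cons(false,wrap(R))).
Delete trivial equation m = m.
Decompose tree/2: cons(Z,Q) = cons(false,Y),  cons(false,V) = cons(false,wrap(R)).
Decompose cons/2: Z = false,  Q = Y.
Bind Z := false; substituting into the one remaining equation that mentions Z gives: cons(wrap(R),cons(A,Y)) = cons(wrap(false),cons(wrap(tree(m,cons(S,nil))),cons(nil,wrap(5)))). Substituting into the earlier binding gives N := false.
Bind Q := Y; substituting into the one remaining equation that mentions Q gives: wrap(cons(M,cons(L,S))) = wrap(cons(tree(m,false),cons(cons(5,m),Y))).
Decompose cons/2: false = false,  V = wrap(R).
Delete trivial equation false = false.
Bind V := wrap(R); no other remaining equation mentions V.
Decompose wrap/1: cons(M,cons(L,S)) = cons(tree(m,false),cons(cons(5,m),Y)).
Decompose cons/2: M = tree(m,false),  cons(L,S) = cons(cons(5,m),Y).
Bind M := tree(m,false); no other remaining equation mentions M.
Decompose cons/2: L = cons(5,m),  S = Y.
Bind L := cons(5,m); no other remaining equation mentions L.
Bind S := Y; substituting into the remaining equation gives: cons(wrap(R),cons(A,Y)) = cons(wrap(false),cons(wrap(tree(m,cons(Y,nil))),cons(nil,wrap(5)))). Substituting into the earlier binding gives B := cons(Y,nil).
Decompose cons/2: wrap(R) = wrap(false),  cons(A,Y) = cons(wrap(tree(m,cons(Y,nil))),cons(nil,wrap(5))).
Decompose wrap/1: R = false.
Bind R := false; no other remaining equation mentions R. Substituting into the earlier binding gives V := wrap(false).
Decompose cons/2: A = wrap(tree(m,cons(Y,nil))),  Y = cons(nil,wrap(5)).
Bind A := wrap(tree(m,cons(Y,nil))); no other remaining equation mentions A.
Bind Y := cons(nil,wrap(5)). Substituting into the earlier bindings gives B := cons(cons(nil,wrap(5)),nil), Q := cons(nil,wrap(5)), S := cons(nil,wrap(5)), A := wrap(tree(m,cons(cons(nil,wrap(5)),nil))).
MGU = { B := cons(cons(nil,wrap(5)),nil), N := false, Y1 := false, Z := false, Q := cons(nil,wrap(5)), V := wrap(false), M := tree(m,false), L := cons(5,m), S := cons(nil,wrap(5)), R := false, A := wrap(tree(m,cons(cons(nil,wrap(5)),nil))), Y := cons(nil,wrap(5)) }, so V := wrap(false).

wrap(false)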